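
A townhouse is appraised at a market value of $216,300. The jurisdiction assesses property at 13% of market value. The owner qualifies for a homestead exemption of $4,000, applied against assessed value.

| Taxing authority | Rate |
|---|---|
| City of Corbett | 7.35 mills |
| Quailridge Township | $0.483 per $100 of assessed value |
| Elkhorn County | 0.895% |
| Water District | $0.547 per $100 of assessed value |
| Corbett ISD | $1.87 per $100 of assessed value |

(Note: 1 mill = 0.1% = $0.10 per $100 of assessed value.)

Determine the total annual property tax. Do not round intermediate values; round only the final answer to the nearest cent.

Assessed value = $216,300 × 0.13 = $28,119
Taxable value = $28,119 − $4,000 = $24,119
City of Corbett: $24,119 × 0.00735 = $177.27465
Quailridge Township: $24,119 × 0.00483 = $116.49477
Elkhorn County: $24,119 × 0.00895 = $215.86505
Water District: $24,119 × 0.00547 = $131.93093
Corbett ISD: $24,119 × 0.0187 = $451.0253
Total = $1,092.5907

$1,092.59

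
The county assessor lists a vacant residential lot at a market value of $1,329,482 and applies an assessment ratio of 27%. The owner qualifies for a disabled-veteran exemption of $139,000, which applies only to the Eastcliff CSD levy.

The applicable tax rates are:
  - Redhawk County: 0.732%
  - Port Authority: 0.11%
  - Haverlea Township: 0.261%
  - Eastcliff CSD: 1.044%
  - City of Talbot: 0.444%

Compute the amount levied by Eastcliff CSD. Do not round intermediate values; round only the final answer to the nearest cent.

Assessed value = $1,329,482 × 0.27 = $358,960.14
Eastcliff CSD taxable value = $358,960.14 − $139,000 = $219,960.14
Eastcliff CSD levy = $219,960.14 × 0.01044 = $2,296.3838616

$2,296.38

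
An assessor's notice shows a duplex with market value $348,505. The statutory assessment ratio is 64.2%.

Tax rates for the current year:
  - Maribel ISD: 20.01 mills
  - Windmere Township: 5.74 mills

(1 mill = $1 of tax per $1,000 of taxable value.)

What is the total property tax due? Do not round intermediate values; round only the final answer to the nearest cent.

$5,761.31

Assessed value = $348,505 × 0.642 = $223,740.21
Maribel ISD: $223,740.21 × 0.02001 = $4,477.0416021
Windmere Township: $223,740.21 × 0.00574 = $1,284.2688054
Total = $4,477.0416021 + $1,284.2688054 = $5,761.3104075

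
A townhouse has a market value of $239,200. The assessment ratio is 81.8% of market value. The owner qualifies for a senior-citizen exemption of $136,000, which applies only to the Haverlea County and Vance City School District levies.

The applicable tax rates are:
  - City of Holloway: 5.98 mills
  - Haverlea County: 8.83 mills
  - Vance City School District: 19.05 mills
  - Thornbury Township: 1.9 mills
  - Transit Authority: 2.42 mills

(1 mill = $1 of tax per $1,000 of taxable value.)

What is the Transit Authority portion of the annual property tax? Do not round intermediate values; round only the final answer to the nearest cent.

$473.51

Assessed value = $239,200 × 0.818 = $195,665.6
Transit Authority taxable value = $195,665.6 (exemption does not apply)
Transit Authority levy = $195,665.6 × 0.00242 = $473.510752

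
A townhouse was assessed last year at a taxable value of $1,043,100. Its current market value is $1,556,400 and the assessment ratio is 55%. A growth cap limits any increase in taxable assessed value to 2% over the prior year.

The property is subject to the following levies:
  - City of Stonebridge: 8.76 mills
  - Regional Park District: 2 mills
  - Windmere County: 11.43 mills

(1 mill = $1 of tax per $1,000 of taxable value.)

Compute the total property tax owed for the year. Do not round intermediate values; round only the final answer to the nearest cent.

$18,995.08

Uncapped assessed value = $1,556,400 × 0.55 = $856,020
Cap limit = $1,043,100 × 1.02 = $1,063,962
Taxable assessed value = min($856,020, $1,063,962) = $856,020 (cap does not bind)
City of Stonebridge: $856,020 × 0.00876 = $7,498.7352
Regional Park District: $856,020 × 0.002 = $1,712.04
Windmere County: $856,020 × 0.01143 = $9,784.3086
Total = $18,995.0838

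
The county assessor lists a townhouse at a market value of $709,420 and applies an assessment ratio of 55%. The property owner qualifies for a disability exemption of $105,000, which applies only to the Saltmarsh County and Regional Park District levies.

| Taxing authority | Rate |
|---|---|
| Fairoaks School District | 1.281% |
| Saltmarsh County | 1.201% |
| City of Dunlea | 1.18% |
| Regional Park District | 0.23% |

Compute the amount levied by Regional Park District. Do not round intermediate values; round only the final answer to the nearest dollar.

$656

Assessed value = $709,420 × 0.55 = $390,181
Regional Park District taxable value = $390,181 − $105,000 = $285,181
Regional Park District levy = $285,181 × 0.0023 = $655.9163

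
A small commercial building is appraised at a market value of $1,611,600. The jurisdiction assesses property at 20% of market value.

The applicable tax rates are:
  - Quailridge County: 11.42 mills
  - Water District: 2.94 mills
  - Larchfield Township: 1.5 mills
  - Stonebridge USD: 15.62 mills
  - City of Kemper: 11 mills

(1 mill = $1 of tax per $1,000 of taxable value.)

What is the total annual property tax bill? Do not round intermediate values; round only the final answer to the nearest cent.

Assessed value = $1,611,600 × 0.2 = $322,320
Quailridge County: $322,320 × 0.01142 = $3,680.8944
Water District: $322,320 × 0.00294 = $947.6208
Larchfield Township: $322,320 × 0.0015 = $483.48
Stonebridge USD: $322,320 × 0.01562 = $5,034.6384
City of Kemper: $322,320 × 0.011 = $3,545.52
Total = $3,680.8944 + $947.6208 + $483.48 + $5,034.6384 + $3,545.52 = $13,692.1536

$13,692.15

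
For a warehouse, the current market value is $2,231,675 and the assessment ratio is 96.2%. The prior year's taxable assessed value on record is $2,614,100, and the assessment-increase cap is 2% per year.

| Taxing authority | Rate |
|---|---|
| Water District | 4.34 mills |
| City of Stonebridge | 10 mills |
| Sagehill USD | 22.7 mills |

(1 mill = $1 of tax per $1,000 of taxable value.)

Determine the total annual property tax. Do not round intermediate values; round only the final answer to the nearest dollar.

Uncapped assessed value = $2,231,675 × 0.962 = $2,146,871.35
Cap limit = $2,614,100 × 1.02 = $2,666,382
Taxable assessed value = min($2,146,871.35, $2,666,382) = $2,146,871.35 (cap does not bind)
Water District: $2,146,871.35 × 0.00434 = $9,317.421659
City of Stonebridge: $2,146,871.35 × 0.01 = $21,468.7135
Sagehill USD: $2,146,871.35 × 0.0227 = $48,733.979645
Total = $79,520.114804

$79,520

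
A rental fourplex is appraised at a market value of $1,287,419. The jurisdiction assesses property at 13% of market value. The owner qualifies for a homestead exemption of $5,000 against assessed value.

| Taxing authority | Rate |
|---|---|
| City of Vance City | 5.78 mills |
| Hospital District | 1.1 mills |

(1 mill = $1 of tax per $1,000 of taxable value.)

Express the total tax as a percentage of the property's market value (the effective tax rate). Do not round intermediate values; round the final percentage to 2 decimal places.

0.09%

Assessed value = $1,287,419 × 0.13 = $167,364.47
Taxable value = $167,364.47 − $5,000 = $162,364.47
City of Vance City: $162,364.47 × 0.00578 = $938.4666366
Hospital District: $162,364.47 × 0.0011 = $178.600917
Total tax = $1,117.0675536
Effective rate = $1,117.0675536 ÷ $1,287,419 = 0.09% of market value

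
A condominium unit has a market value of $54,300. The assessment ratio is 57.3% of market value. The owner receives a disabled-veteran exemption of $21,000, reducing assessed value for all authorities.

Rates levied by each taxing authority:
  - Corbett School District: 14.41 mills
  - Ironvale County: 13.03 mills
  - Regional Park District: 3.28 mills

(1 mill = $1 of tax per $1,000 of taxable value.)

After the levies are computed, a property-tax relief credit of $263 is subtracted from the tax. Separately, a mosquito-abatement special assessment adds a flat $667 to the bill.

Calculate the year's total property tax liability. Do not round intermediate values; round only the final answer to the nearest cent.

Assessed value = $54,300 × 0.573 = $31,113.9
Taxable value = $31,113.9 − $21,000 = $10,113.9
Corbett School District: $10,113.9 × 0.01441 = $145.741299
Ironvale County: $10,113.9 × 0.01303 = $131.784117
Regional Park District: $10,113.9 × 0.00328 = $33.173592
Levies subtotal = $310.699008
After credit = $310.699008 − $263 = $47.699008
Total = $47.699008 + $667 = $714.699008

$714.70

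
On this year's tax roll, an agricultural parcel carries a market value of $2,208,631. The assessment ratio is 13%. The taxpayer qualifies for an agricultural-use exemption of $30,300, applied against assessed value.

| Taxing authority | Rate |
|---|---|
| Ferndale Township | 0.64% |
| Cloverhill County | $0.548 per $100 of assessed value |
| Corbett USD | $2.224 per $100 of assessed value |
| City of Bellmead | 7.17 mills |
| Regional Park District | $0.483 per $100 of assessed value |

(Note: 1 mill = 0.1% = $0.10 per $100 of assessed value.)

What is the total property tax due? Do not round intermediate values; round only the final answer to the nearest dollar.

Assessed value = $2,208,631 × 0.13 = $287,122.03
Taxable value = $287,122.03 − $30,300 = $256,822.03
Ferndale Township: $256,822.03 × 0.0064 = $1,643.660992
Cloverhill County: $256,822.03 × 0.00548 = $1,407.3847244
Corbett USD: $256,822.03 × 0.02224 = $5,711.7219472
City of Bellmead: $256,822.03 × 0.00717 = $1,841.4139551
Regional Park District: $256,822.03 × 0.00483 = $1,240.4504049
Total = $11,844.6320236

$11,845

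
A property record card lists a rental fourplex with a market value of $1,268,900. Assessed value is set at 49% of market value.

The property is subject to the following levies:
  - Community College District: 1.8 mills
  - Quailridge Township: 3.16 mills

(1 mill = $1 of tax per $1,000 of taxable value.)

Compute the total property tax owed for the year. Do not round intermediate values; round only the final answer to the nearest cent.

Assessed value = $1,268,900 × 0.49 = $621,761
Community College District: $621,761 × 0.0018 = $1,119.1698
Quailridge Township: $621,761 × 0.00316 = $1,964.76476
Total = $1,119.1698 + $1,964.76476 = $3,083.93456

$3,083.93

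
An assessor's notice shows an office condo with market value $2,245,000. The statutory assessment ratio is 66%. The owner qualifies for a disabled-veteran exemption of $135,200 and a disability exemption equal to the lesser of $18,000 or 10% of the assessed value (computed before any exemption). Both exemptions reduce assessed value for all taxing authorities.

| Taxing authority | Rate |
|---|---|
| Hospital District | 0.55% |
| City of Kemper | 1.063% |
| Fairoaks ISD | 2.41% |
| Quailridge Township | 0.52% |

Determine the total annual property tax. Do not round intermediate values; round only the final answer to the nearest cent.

Assessed value = $2,245,000 × 0.66 = $1,481,700
Disability exemption = min($18,000, 10% × $1,481,700) = min($18,000, $148,170) = $18,000 (dollar cap binds)
Taxable value = $1,481,700 − $135,200 − $18,000 = $1,328,500
Hospital District: $1,328,500 × 0.0055 = $7,306.75
City of Kemper: $1,328,500 × 0.01063 = $14,121.955
Fairoaks ISD: $1,328,500 × 0.0241 = $32,016.85
Quailridge Township: $1,328,500 × 0.0052 = $6,908.2
Total = $60,353.755

$60,353.76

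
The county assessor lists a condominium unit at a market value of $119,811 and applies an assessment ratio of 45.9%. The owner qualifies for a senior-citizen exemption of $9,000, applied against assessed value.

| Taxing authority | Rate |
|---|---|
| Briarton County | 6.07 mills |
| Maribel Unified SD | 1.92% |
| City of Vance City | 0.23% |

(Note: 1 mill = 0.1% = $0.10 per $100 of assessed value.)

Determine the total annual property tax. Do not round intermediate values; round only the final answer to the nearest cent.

$1,268.03

Assessed value = $119,811 × 0.459 = $54,993.249
Taxable value = $54,993.249 − $9,000 = $45,993.249
Briarton County: $45,993.249 × 0.00607 = $279.17902143
Maribel Unified SD: $45,993.249 × 0.0192 = $883.0703808
City of Vance City: $45,993.249 × 0.0023 = $105.7844727
Total = $1,268.03387493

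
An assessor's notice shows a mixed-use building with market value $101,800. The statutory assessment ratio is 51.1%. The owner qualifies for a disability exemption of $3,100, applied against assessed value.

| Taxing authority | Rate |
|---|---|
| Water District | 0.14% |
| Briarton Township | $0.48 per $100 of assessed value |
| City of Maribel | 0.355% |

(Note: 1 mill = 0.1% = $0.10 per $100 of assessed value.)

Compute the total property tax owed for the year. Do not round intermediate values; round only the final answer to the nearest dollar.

$477

Assessed value = $101,800 × 0.511 = $52,019.8
Taxable value = $52,019.8 − $3,100 = $48,919.8
Water District: $48,919.8 × 0.0014 = $68.48772
Briarton Township: $48,919.8 × 0.0048 = $234.81504
City of Maribel: $48,919.8 × 0.00355 = $173.66529
Total = $476.96805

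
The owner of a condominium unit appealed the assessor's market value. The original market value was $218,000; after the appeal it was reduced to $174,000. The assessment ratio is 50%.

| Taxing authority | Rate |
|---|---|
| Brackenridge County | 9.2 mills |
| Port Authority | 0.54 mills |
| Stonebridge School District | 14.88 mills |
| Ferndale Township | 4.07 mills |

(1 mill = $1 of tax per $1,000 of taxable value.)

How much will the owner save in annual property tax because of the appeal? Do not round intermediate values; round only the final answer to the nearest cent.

$631.18

Old assessed value = $218,000 × 0.5 = $109,000
New assessed value = $174,000 × 0.5 = $87,000
Combined rate = 0.0092 + 0.00054 + 0.01488 + 0.00407 = 0.02869
Old tax = $109,000 × 0.02869 = $3,127.21
New tax = $87,000 × 0.02869 = $2,496.03
Reduction = $3,127.21 − $2,496.03 = $631.18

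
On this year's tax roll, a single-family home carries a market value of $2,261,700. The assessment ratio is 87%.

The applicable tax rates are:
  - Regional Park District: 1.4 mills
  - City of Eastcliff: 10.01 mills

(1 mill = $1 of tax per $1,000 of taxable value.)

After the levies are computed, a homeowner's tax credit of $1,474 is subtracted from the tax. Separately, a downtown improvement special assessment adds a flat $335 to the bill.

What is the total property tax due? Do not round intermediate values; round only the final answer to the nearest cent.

Assessed value = $2,261,700 × 0.87 = $1,967,679
Regional Park District: $1,967,679 × 0.0014 = $2,754.7506
City of Eastcliff: $1,967,679 × 0.01001 = $19,696.46679
Levies subtotal = $22,451.21739
After credit = $22,451.21739 − $1,474 = $20,977.21739
Total = $20,977.21739 + $335 = $21,312.21739

$21,312.22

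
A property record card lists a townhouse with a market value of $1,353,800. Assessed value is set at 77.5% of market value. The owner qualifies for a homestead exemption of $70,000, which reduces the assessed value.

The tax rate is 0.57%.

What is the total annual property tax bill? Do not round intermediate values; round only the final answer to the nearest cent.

Assessed value = $1,353,800 × 0.775 = $1,049,195
Taxable value = $1,049,195 − $70,000 = $979,195
Tax = $979,195 × 0.0057 = $5,581.4115

$5,581.41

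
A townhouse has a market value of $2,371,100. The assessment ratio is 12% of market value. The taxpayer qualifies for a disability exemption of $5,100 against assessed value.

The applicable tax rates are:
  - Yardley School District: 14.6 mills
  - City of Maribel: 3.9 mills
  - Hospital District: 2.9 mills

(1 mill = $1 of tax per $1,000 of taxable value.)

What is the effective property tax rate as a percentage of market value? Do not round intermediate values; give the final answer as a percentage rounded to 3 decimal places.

Assessed value = $2,371,100 × 0.12 = $284,532
Taxable value = $284,532 − $5,100 = $279,432
Yardley School District: $279,432 × 0.0146 = $4,079.7072
City of Maribel: $279,432 × 0.0039 = $1,089.7848
Hospital District: $279,432 × 0.0029 = $810.3528
Total tax = $5,979.8448
Effective rate = $5,979.8448 ÷ $2,371,100 = 0.252% of market value

0.252%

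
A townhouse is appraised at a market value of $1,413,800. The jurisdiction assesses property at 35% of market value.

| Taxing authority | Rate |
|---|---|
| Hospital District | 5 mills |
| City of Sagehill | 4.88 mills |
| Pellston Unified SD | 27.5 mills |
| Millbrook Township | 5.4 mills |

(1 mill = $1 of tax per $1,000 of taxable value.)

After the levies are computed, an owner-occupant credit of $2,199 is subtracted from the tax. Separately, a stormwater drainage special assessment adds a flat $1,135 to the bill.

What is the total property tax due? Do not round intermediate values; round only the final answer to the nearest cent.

$20,104.83

Assessed value = $1,413,800 × 0.35 = $494,830
Hospital District: $494,830 × 0.005 = $2,474.15
City of Sagehill: $494,830 × 0.00488 = $2,414.7704
Pellston Unified SD: $494,830 × 0.0275 = $13,607.825
Millbrook Township: $494,830 × 0.0054 = $2,672.082
Levies subtotal = $21,168.8274
After credit = $21,168.8274 − $2,199 = $18,969.8274
Total = $18,969.8274 + $1,135 = $20,104.8274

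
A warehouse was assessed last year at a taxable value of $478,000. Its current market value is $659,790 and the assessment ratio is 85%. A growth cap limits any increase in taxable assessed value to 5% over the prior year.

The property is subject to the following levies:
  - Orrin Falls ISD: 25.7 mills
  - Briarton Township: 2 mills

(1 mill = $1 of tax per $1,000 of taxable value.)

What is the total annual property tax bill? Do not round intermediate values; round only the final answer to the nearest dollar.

$13,903

Uncapped assessed value = $659,790 × 0.85 = $560,821.5
Cap limit = $478,000 × 1.05 = $501,900
Taxable assessed value = min($560,821.5, $501,900) = $501,900 (cap binds)
Orrin Falls ISD: $501,900 × 0.0257 = $12,898.83
Briarton Township: $501,900 × 0.002 = $1,003.8
Total = $13,902.63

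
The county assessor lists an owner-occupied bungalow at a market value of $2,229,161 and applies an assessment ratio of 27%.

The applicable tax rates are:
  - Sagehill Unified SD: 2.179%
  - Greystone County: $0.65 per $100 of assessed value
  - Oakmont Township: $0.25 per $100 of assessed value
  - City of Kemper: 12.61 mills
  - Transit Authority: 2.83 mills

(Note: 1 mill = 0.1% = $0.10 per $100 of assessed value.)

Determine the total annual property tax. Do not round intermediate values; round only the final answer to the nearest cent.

Assessed value = $2,229,161 × 0.27 = $601,873.47
Sagehill Unified SD: $601,873.47 × 0.02179 = $13,114.8229113
Greystone County: $601,873.47 × 0.0065 = $3,912.177555
Oakmont Township: $601,873.47 × 0.0025 = $1,504.683675
City of Kemper: $601,873.47 × 0.01261 = $7,589.6244567
Transit Authority: $601,873.47 × 0.00283 = $1,703.3019201
Total = $27,824.6105181

$27,824.61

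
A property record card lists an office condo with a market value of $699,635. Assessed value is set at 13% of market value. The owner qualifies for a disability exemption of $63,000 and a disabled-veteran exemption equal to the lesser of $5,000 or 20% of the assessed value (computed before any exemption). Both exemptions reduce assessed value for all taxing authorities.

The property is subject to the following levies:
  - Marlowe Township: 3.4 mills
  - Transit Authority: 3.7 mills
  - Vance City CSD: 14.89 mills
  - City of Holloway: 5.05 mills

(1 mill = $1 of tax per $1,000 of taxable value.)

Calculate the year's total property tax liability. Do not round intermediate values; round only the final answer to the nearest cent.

Assessed value = $699,635 × 0.13 = $90,952.55
Disabled-veteran exemption = min($5,000, 20% × $90,952.55) = min($5,000, $18,190.51) = $5,000 (dollar cap binds)
Taxable value = $90,952.55 − $63,000 − $5,000 = $22,952.55
Marlowe Township: $22,952.55 × 0.0034 = $78.03867
Transit Authority: $22,952.55 × 0.0037 = $84.924435
Vance City CSD: $22,952.55 × 0.01489 = $341.7634695
City of Holloway: $22,952.55 × 0.00505 = $115.9103775
Total = $620.636952

$620.64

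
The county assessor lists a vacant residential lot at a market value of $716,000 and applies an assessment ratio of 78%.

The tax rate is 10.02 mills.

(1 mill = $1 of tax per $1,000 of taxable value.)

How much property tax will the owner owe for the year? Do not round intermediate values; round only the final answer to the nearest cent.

$5,595.97

Assessed value = $716,000 × 0.78 = $558,480
Tax = $558,480 × 0.01002 = $5,595.9696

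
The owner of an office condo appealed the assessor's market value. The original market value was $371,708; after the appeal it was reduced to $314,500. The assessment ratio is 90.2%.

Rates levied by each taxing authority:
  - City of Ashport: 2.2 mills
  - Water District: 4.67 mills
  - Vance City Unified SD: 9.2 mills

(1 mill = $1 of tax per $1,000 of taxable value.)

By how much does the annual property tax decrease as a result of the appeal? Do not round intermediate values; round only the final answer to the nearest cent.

Old assessed value = $371,708 × 0.902 = $335,280.616
New assessed value = $314,500 × 0.902 = $283,679
Combined rate = 0.0022 + 0.00467 + 0.0092 = 0.01607
Old tax = $335,280.616 × 0.01607 = $5,387.95949912
New tax = $283,679 × 0.01607 = $4,558.72153
Reduction = $5,387.95949912 − $4,558.72153 = $829.23796912

$829.24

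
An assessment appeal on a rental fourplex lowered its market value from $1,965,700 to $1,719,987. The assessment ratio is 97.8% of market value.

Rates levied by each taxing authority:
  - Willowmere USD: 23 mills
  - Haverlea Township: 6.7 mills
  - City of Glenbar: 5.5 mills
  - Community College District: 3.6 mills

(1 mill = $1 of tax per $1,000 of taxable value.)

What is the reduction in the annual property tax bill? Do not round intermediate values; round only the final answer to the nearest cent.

$9,323.92

Old assessed value = $1,965,700 × 0.978 = $1,922,454.6
New assessed value = $1,719,987 × 0.978 = $1,682,147.286
Combined rate = 0.023 + 0.0067 + 0.0055 + 0.0036 = 0.0388
Old tax = $1,922,454.6 × 0.0388 = $74,591.23848
New tax = $1,682,147.286 × 0.0388 = $65,267.3146968
Reduction = $74,591.23848 − $65,267.3146968 = $9,323.9237832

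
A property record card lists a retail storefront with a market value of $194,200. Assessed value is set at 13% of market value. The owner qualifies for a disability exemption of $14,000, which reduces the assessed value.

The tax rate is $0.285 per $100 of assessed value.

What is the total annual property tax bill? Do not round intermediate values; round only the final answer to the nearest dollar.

$32

Assessed value = $194,200 × 0.13 = $25,246
Taxable value = $25,246 − $14,000 = $11,246
Tax = $11,246 × 0.00285 = $32.0511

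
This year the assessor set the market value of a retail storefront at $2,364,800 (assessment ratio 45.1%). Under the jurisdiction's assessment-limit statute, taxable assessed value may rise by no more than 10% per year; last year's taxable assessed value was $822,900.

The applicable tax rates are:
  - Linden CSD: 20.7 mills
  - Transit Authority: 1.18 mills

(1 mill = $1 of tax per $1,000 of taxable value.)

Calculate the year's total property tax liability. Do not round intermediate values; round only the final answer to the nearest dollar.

Uncapped assessed value = $2,364,800 × 0.451 = $1,066,524.8
Cap limit = $822,900 × 1.1 = $905,190
Taxable assessed value = min($1,066,524.8, $905,190) = $905,190 (cap binds)
Linden CSD: $905,190 × 0.0207 = $18,737.433
Transit Authority: $905,190 × 0.00118 = $1,068.1242
Total = $19,805.5572

$19,806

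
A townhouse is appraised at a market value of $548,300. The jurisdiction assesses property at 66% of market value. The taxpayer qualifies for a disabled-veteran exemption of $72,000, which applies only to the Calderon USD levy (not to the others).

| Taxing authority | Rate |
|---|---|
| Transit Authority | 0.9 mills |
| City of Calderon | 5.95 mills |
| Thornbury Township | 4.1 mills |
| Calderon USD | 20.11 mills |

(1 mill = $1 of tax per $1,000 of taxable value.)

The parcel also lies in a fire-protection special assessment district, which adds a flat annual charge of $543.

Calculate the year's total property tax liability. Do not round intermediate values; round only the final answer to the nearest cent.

Assessed value = $548,300 × 0.66 = $361,878
Transit Authority: $361,878 × 0.0009 = $325.6902
City of Calderon: $361,878 × 0.00595 = $2,153.1741
Thornbury Township: $361,878 × 0.0041 = $1,483.6998
Calderon USD: ($361,878 − $72,000) × 0.02011 = $289,878 × 0.02011 = $5,829.44658
Levies subtotal = $9,792.01068
Total = $9,792.01068 + $543 = $10,335.01068

$10,335.01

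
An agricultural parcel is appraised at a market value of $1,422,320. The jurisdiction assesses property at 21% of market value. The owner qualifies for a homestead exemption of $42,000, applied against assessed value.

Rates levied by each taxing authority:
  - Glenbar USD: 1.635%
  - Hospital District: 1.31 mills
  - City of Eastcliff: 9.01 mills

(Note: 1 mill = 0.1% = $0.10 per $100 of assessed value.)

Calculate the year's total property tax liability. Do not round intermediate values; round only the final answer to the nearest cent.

$6,845.85

Assessed value = $1,422,320 × 0.21 = $298,687.2
Taxable value = $298,687.2 − $42,000 = $256,687.2
Glenbar USD: $256,687.2 × 0.01635 = $4,196.83572
Hospital District: $256,687.2 × 0.00131 = $336.260232
City of Eastcliff: $256,687.2 × 0.00901 = $2,312.751672
Total = $6,845.847624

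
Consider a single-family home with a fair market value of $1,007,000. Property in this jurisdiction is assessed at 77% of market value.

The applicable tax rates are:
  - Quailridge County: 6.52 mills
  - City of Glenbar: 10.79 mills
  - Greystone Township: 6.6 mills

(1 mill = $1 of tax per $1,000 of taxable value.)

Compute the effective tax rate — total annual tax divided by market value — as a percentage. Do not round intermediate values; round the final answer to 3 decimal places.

Assessed value = $1,007,000 × 0.77 = $775,390
Quailridge County: $775,390 × 0.00652 = $5,055.5428
City of Glenbar: $775,390 × 0.01079 = $8,366.4581
Greystone Township: $775,390 × 0.0066 = $5,117.574
Total tax = $18,539.5749
Effective rate = $18,539.5749 ÷ $1,007,000 = 1.841% of market value

1.841%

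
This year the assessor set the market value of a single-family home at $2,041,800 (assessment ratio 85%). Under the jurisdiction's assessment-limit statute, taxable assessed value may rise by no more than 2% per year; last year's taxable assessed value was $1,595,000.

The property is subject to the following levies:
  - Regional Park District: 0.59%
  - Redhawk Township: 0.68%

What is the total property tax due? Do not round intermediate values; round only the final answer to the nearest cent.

Uncapped assessed value = $2,041,800 × 0.85 = $1,735,530
Cap limit = $1,595,000 × 1.02 = $1,626,900
Taxable assessed value = min($1,735,530, $1,626,900) = $1,626,900 (cap binds)
Regional Park District: $1,626,900 × 0.0059 = $9,598.71
Redhawk Township: $1,626,900 × 0.0068 = $11,062.92
Total = $20,661.63

$20,661.63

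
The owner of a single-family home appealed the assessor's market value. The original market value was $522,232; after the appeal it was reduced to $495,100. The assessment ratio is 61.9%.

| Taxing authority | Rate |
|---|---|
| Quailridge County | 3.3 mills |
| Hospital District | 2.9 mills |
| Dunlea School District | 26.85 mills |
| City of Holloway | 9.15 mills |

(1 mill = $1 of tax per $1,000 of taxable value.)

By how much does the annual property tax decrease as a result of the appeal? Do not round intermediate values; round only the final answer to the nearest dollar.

$709

Old assessed value = $522,232 × 0.619 = $323,261.608
New assessed value = $495,100 × 0.619 = $306,466.9
Combined rate = 0.0033 + 0.0029 + 0.02685 + 0.00915 = 0.0422
Old tax = $323,261.608 × 0.0422 = $13,641.6398576
New tax = $306,466.9 × 0.0422 = $12,932.90318
Reduction = $13,641.6398576 − $12,932.90318 = $708.7366776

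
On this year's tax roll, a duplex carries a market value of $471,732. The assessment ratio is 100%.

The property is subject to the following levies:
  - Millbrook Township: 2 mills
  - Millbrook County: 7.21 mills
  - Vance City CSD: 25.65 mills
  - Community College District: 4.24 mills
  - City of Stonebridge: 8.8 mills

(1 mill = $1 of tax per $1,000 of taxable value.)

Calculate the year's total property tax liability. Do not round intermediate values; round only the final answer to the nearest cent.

$22,595.96

Assessed value = $471,732 × 1 = $471,732
Millbrook Township: $471,732 × 0.002 = $943.464
Millbrook County: $471,732 × 0.00721 = $3,401.18772
Vance City CSD: $471,732 × 0.02565 = $12,099.9258
Community College District: $471,732 × 0.00424 = $2,000.14368
City of Stonebridge: $471,732 × 0.0088 = $4,151.2416
Total = $943.464 + $3,401.18772 + $12,099.9258 + $2,000.14368 + $4,151.2416 = $22,595.9628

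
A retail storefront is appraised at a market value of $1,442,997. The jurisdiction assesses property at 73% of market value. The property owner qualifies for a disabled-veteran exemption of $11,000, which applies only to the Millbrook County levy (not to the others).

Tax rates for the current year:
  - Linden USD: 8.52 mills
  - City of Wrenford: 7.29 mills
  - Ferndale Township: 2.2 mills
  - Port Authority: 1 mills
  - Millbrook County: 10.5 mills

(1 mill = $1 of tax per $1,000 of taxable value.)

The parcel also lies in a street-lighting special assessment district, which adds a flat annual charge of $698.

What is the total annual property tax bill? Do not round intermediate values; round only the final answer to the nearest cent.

Assessed value = $1,442,997 × 0.73 = $1,053,387.81
Linden USD: $1,053,387.81 × 0.00852 = $8,974.8641412
City of Wrenford: $1,053,387.81 × 0.00729 = $7,679.1971349
Ferndale Township: $1,053,387.81 × 0.0022 = $2,317.453182
Port Authority: $1,053,387.81 × 0.001 = $1,053.38781
Millbrook County: ($1,053,387.81 − $11,000) × 0.0105 = $1,042,387.81 × 0.0105 = $10,945.072005
Levies subtotal = $30,969.9742731
Total = $30,969.9742731 + $698 = $31,667.9742731

$31,667.97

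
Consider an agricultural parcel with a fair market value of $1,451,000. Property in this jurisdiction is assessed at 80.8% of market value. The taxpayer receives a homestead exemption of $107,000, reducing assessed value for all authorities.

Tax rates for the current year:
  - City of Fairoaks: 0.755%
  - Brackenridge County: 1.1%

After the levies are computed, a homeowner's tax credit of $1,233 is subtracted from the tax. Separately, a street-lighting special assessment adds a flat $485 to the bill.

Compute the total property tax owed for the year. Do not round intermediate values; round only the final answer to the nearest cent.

Assessed value = $1,451,000 × 0.808 = $1,172,408
Taxable value = $1,172,408 − $107,000 = $1,065,408
City of Fairoaks: $1,065,408 × 0.00755 = $8,043.8304
Brackenridge County: $1,065,408 × 0.011 = $11,719.488
Levies subtotal = $19,763.3184
After credit = $19,763.3184 − $1,233 = $18,530.3184
Total = $18,530.3184 + $485 = $19,015.3184

$19,015.32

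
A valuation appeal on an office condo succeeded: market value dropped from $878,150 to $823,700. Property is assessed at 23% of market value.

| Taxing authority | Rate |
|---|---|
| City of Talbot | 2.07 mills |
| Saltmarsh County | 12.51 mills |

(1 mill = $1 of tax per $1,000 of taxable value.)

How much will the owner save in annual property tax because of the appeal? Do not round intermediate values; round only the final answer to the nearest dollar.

$183

Old assessed value = $878,150 × 0.23 = $201,974.5
New assessed value = $823,700 × 0.23 = $189,451
Combined rate = 0.00207 + 0.01251 = 0.01458
Old tax = $201,974.5 × 0.01458 = $2,944.78821
New tax = $189,451 × 0.01458 = $2,762.19558
Reduction = $2,944.78821 − $2,762.19558 = $182.59263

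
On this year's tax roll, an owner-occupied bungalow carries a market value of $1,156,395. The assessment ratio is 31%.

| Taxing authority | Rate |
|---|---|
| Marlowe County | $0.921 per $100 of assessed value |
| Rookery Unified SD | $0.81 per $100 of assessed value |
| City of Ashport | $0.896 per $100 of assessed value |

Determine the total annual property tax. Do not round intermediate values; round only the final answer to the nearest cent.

Assessed value = $1,156,395 × 0.31 = $358,482.45
Marlowe County: $358,482.45 × 0.00921 = $3,301.6233645
Rookery Unified SD: $358,482.45 × 0.0081 = $2,903.707845
City of Ashport: $358,482.45 × 0.00896 = $3,212.002752
Total = $3,301.6233645 + $2,903.707845 + $3,212.002752 = $9,417.3339615

$9,417.33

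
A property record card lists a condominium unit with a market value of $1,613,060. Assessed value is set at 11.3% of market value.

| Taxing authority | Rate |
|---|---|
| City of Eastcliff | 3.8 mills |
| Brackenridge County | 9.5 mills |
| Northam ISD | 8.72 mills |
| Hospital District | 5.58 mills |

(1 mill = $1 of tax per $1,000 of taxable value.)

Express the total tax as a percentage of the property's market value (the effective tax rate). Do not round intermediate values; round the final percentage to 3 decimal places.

Assessed value = $1,613,060 × 0.113 = $182,275.78
City of Eastcliff: $182,275.78 × 0.0038 = $692.647964
Brackenridge County: $182,275.78 × 0.0095 = $1,731.61991
Northam ISD: $182,275.78 × 0.00872 = $1,589.4448016
Hospital District: $182,275.78 × 0.00558 = $1,017.0988524
Total tax = $5,030.811528
Effective rate = $5,030.811528 ÷ $1,613,060 = 0.312% of market value

0.312%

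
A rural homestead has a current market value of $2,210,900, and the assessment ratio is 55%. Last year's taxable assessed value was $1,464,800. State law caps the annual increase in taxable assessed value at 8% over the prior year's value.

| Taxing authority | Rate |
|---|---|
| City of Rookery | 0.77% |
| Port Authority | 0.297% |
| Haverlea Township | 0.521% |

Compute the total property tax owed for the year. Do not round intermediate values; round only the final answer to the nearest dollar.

$19,310

Uncapped assessed value = $2,210,900 × 0.55 = $1,215,995
Cap limit = $1,464,800 × 1.08 = $1,581,984
Taxable assessed value = min($1,215,995, $1,581,984) = $1,215,995 (cap does not bind)
City of Rookery: $1,215,995 × 0.0077 = $9,363.1615
Port Authority: $1,215,995 × 0.00297 = $3,611.50515
Haverlea Township: $1,215,995 × 0.00521 = $6,335.33395
Total = $19,310.0006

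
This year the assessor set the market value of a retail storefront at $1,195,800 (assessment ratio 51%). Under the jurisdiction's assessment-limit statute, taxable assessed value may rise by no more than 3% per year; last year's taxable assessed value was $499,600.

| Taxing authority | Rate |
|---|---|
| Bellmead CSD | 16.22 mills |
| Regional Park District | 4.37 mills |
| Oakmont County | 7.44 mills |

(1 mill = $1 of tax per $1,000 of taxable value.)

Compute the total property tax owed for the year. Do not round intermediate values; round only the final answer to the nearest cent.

Uncapped assessed value = $1,195,800 × 0.51 = $609,858
Cap limit = $499,600 × 1.03 = $514,588
Taxable assessed value = min($609,858, $514,588) = $514,588 (cap binds)
Bellmead CSD: $514,588 × 0.01622 = $8,346.61736
Regional Park District: $514,588 × 0.00437 = $2,248.74956
Oakmont County: $514,588 × 0.00744 = $3,828.53472
Total = $14,423.90164

$14,423.90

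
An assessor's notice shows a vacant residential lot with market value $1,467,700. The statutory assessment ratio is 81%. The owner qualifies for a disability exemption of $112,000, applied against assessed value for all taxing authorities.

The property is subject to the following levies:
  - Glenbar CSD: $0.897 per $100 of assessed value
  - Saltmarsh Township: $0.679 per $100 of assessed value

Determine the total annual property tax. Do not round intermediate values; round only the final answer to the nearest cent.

$16,970.95

Assessed value = $1,467,700 × 0.81 = $1,188,837
Taxable value = $1,188,837 − $112,000 = $1,076,837
Glenbar CSD: $1,076,837 × 0.00897 = $9,659.22789
Saltmarsh Township: $1,076,837 × 0.00679 = $7,311.72323
Total = $9,659.22789 + $7,311.72323 = $16,970.95112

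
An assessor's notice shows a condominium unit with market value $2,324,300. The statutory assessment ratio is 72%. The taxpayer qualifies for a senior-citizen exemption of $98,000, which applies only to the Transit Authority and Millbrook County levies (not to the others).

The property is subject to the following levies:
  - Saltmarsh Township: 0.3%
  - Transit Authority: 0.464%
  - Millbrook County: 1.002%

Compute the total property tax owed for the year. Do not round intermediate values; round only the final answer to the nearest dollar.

$28,117

Assessed value = $2,324,300 × 0.72 = $1,673,496
Saltmarsh Township: $1,673,496 × 0.003 = $5,020.488
Transit Authority: ($1,673,496 − $98,000) × 0.00464 = $1,575,496 × 0.00464 = $7,310.30144
Millbrook County: ($1,673,496 − $98,000) × 0.01002 = $1,575,496 × 0.01002 = $15,786.46992
Total = $28,117.25936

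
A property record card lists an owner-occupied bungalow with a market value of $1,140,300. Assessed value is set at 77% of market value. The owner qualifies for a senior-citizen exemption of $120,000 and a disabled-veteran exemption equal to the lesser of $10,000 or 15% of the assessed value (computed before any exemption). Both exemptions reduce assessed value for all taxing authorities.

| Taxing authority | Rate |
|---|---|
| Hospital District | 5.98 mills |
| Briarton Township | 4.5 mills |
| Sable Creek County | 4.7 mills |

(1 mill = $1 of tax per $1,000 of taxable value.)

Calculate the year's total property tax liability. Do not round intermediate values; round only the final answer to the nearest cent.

$11,355.11

Assessed value = $1,140,300 × 0.77 = $878,031
Disabled-veteran exemption = min($10,000, 15% × $878,031) = min($10,000, $131,704.65) = $10,000 (dollar cap binds)
Taxable value = $878,031 − $120,000 − $10,000 = $748,031
Hospital District: $748,031 × 0.00598 = $4,473.22538
Briarton Township: $748,031 × 0.0045 = $3,366.1395
Sable Creek County: $748,031 × 0.0047 = $3,515.7457
Total = $11,355.11058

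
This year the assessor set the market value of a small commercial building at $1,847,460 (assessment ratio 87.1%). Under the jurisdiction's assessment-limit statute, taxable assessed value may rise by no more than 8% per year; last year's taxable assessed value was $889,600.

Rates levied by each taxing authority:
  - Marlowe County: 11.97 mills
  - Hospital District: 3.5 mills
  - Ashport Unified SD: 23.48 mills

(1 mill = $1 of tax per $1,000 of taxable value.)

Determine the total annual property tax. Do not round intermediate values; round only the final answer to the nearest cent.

$37,421.91

Uncapped assessed value = $1,847,460 × 0.871 = $1,609,137.66
Cap limit = $889,600 × 1.08 = $960,768
Taxable assessed value = min($1,609,137.66, $960,768) = $960,768 (cap binds)
Marlowe County: $960,768 × 0.01197 = $11,500.39296
Hospital District: $960,768 × 0.0035 = $3,362.688
Ashport Unified SD: $960,768 × 0.02348 = $22,558.83264
Total = $37,421.9136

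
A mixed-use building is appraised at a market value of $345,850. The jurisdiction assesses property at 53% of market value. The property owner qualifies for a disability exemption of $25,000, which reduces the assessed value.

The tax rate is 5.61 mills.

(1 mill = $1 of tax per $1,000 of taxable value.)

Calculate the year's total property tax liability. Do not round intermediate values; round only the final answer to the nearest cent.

Assessed value = $345,850 × 0.53 = $183,300.5
Taxable value = $183,300.5 − $25,000 = $158,300.5
Tax = $158,300.5 × 0.00561 = $888.065805

$888.07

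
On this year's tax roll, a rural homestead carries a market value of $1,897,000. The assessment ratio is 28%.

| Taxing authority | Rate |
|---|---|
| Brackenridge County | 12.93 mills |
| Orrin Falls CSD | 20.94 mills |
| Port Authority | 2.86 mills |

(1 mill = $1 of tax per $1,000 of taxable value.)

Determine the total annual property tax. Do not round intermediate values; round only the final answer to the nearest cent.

Assessed value = $1,897,000 × 0.28 = $531,160
Brackenridge County: $531,160 × 0.01293 = $6,867.8988
Orrin Falls CSD: $531,160 × 0.02094 = $11,122.4904
Port Authority: $531,160 × 0.00286 = $1,519.1176
Total = $6,867.8988 + $11,122.4904 + $1,519.1176 = $19,509.5068

$19,509.51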